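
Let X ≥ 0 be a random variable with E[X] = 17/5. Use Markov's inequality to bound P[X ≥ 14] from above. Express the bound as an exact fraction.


μ = E[X] = 17/5, a = 14.
Markov: P[X ≥ 14] ≤ μ/a = (17/5)/14 = 17/70.
Numerically: ≈ 0.243.
(Since a = 14 > μ = 3.400, the bound 17/70 is < 1 and informative.)

P[X ≥ 14] ≤ 17/70 ≈ 0.243.


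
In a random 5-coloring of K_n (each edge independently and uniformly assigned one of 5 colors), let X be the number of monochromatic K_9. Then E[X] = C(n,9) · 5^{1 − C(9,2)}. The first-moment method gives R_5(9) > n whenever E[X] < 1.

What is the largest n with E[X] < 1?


We need C(n, 9) · 5^{1 − 36} < 1, i.e. C(n, 9) < 5^{36 − 1} = 2910383045673370361328125.
Check values of n near the boundary:
  n = 2169: C(2169, 9) = 2879753360044504243499683; 2879753360044504243499683 < 2910383045673370361328125? YES
  n = 2170: C(2170, 9) = 2891746779868845075610510; 2891746779868845075610510 < 2910383045673370361328125? YES
  n = 2171: C(2171, 9) = 2903784578674959601827205; 2903784578674959601827205 < 2910383045673370361328125? YES
  n = 2172: C(2172, 9) = 2915866900084148060642020; 2915866900084148060642020 < 2910383045673370361328125? NO
  n = 2173: C(2173, 9) = 2927993888115921319674265; 2927993888115921319674265 < 2910383045673370361328125? NO
  n = 2174: C(2174, 9) = 2940165687188920530702934; 2940165687188920530702934 < 2910383045673370361328125? NO
The largest n with C(n, 9) < 2910383045673370361328125 is n = 2171 (where E[X] = 580756915734991920365441/582076609134674072265625 ≈ 0.99773). Hence R_5(9) > 2171, i.e. R_5(9) ≥ 2172.

Largest n = 2171; hence R_5(9) > 2171.


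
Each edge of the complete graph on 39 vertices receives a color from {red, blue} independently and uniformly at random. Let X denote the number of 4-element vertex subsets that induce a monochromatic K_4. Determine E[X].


Let X = Σ_S X_S over the C(39, 4) = 82251 subsets S of size 4, where X_S = 1 if the K_4 on S is monochromatic.
For a fixed S, the K_4 on S has C(4, 2) = 6 edges. P[all 6 edges red] = (1/2)^6, and likewise for blue, so P[monochromatic] = 2·(1/2)^6 = 2^{1 − 6} = 1/32.
Summing: E[X] = C(39, 4) · 2^{1 − 6} = 82251 · 1/32 = 82251/32.
Numerically: E[X] ≈ 2570.343750.

E[X] = C(39,4)·2^(1−C(4,2)) = 82251/32 ≈ 2570.343750.


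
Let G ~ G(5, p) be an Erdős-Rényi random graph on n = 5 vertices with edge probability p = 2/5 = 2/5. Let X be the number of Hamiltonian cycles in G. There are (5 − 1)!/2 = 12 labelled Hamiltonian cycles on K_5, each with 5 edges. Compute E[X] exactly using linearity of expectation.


K_5 has (5 − 1)!/2 = 12 labelled Hamiltonian cycles.
For each such Hamiltonian cycle H, let X_H = 1 if all 5 edges of H are present in G. Then P[X_H = 1] = p^{5} = (2/5)^{5} = 32/3125.
Summing the indicators: E[X] = Σ_H E[X_H] = 12 · p^{5} = 12 · 32/3125 = 384/3125.
Numerically: E[X] ≈ 0.1229.

E[X] = 12 · (2/5)^{5} = 384/3125 ≈ 0.1229.


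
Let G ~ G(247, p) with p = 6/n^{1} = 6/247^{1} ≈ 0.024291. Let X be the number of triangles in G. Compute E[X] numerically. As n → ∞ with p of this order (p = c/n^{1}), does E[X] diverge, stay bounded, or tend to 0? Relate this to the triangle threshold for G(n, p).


Number of potential triangles: C(247, 3) = 2481115.
Each occurs with probability p³ ≈ (0.024291)³ ≈ 1.4333851e-05.
By linearity: E[X] = C(247, 3)·p³ ≈ 2481115 · 1.4333851e-05 ≈ 35.56393.
Here α = 1, so p = 6/n is exactly at the triangle threshold p ~ 1/n. Asymptotically E[X] → c³/6 = 6³/6 = 36 ≈ 36.00000, a bounded constant. In this regime the triangle count is asymptotically Poisson(c³/6).

E[X] ≈ 35.56393; in regime p = Θ(1/n^{1}) E[X] stays bounded (at the triangle threshold p ~ 1/n).


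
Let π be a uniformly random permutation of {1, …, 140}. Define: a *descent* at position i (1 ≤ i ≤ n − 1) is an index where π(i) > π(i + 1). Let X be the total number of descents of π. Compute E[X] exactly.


Write X = Σ X_I over i = 1, …, 139, with X_I the indicator of one descent.
There are 139 indicators.
For each fixed i, the pair (π(i), π(i+1)) is a uniformly random ordered pair of distinct values from {1, …, 140}; by symmetry P[π(i) > π(i+1)] = 1/2.
By linearity: E[X] = 139 · (1/2) = (140 − 1) · (1/2) = 139/2 ≈ 69.500000.

E[X] = 139/2 = 69.500000.


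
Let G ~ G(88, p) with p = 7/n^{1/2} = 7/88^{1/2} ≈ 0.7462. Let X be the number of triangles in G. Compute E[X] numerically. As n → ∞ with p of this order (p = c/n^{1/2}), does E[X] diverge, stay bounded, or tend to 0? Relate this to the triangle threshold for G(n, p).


Number of potential triangles: C(88, 3) = 109736.
Each occurs with probability p³ ≈ (0.7462)³ ≈ 4.1549912e-01.
By linearity: E[X] = C(88, 3)·p³ ≈ 109736 · 4.1549912e-01 ≈ 45595.21180.
Since α = 1/2 < 1, p = c/n^{1/2} ≫ 1/n is above the triangle threshold p ~ 1/n. Asymptotically E[X] ~ (c³/6)·n^{3(1−α)} = (7³/6)·n^{1.5} → ∞; triangles are abundant w.h.p.

E[X] ≈ 45595.21180; in regime p = Θ(1/n^{1/2}) E[X] diverges (above the triangle threshold p ~ 1/n).


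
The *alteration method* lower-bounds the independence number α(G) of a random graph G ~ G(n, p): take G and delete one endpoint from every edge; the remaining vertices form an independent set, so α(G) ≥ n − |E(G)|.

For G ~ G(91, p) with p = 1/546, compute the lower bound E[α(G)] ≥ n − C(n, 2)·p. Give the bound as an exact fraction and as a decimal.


E[|E(G)|] = C(91, 2)·p = 4095 · (1/546) = 15/2.
E[α(G)] ≥ n − E[|E(G)|] = 91 − 15/2 = 167/2.
Numerically: ≈ 83.50000.
(This is only a lower bound; the true E[α(G)] may be larger.)

E[α(G)] ≥ 167/2 ≈ 83.50000.


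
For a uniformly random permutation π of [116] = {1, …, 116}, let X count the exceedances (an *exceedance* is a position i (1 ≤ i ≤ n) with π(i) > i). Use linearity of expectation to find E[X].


Write X = Σ_{i=1}^{116} X_i, where X_i = 1_{π(i) > i}.
For each fixed i, π(i) is uniform over {1, …, 116} (marginal of a uniform permutation), so P[π(i) > i] = (n − i)/n. Summing: Σ_{i=1}^{116} (n − i)/n = (0 + 1 + … + 115)/116 = 116(116 − 1)/(2·116) = (116 − 1)/2.
Hence E[X] = Σ_{i=1}^{116} (116 − i)/116 = 115/2 ≈ 57.50000.

E[X] = 115/2 = 57.50000.


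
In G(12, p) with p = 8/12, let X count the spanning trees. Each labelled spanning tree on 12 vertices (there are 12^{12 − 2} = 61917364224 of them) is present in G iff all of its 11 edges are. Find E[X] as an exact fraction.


K_12 has 12^{12 − 2} = 61917364224 labelled spanning trees.
For each such spanning tree H, let X_H = 1 if all 11 edges of H are present in G. Then P[X_H = 1] = p^{11} = (2/3)^{11} = 2048/177147.
Summing the indicators: E[X] = Σ_H E[X_H] = 61917364224 · p^{11} = 61917364224 · 2048/177147 = 2147483648/3.
Numerically: E[X] ≈ 7.158e+08.

E[X] = 61917364224 · (2/3)^{11} = 2147483648/3 ≈ 7.158e+08.


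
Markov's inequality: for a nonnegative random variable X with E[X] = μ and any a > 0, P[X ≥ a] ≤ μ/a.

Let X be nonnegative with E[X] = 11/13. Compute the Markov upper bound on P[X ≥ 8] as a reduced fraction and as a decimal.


μ = E[X] = 11/13, a = 8.
Markov: P[X ≥ 8] ≤ μ/a = (11/13)/8 = 11/104.
Numerically: ≈ 0.10577.
(Since a = 8 > μ = 0.84615, the bound 11/104 is < 1 and informative.)

P[X ≥ 8] ≤ 11/104 ≈ 0.10577.


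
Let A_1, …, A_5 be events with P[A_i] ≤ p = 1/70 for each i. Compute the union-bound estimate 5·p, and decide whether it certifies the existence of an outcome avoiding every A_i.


Union bound: P[∪_{i=1}^{5} A_i] ≤ Σ_i P[A_i] ≤ 5·p = 5·(1/70) = 1/14.
Numerically: 1/14 ≈ 0.0714286.
Is 1/14 < 1? YES.
Since P[∪ A_i] ≤ 1/14 < 1, the complement has P[∩ A_i^c] ≥ 1 − 1/14 = 13/14 > 0, so some outcome avoids every A_i.

5·p = 1/14 ≈ 0.0714286; existence CERTIFIED by the union bound.


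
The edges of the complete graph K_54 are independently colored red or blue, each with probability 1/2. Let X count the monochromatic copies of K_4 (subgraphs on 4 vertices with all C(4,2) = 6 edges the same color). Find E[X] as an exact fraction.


Let X = Σ_S X_S over the C(54, 4) = 316251 subsets S of size 4, where X_S = 1 if the K_4 on S is monochromatic.
For a fixed S, the K_4 on S has C(4, 2) = 6 edges. P[all 6 edges red] = (1/2)^6, and likewise for blue, so P[monochromatic] = 2·(1/2)^6 = 2^{1 − 6} = 1/32.
Summing: E[X] = C(54, 4) · 2^{1 − 6} = 316251 · 1/32 = 316251/32.
Numerically: E[X] ≈ 9882.843750.

E[X] = C(54,4)·2^(1−C(4,2)) = 316251/32 ≈ 9882.843750.


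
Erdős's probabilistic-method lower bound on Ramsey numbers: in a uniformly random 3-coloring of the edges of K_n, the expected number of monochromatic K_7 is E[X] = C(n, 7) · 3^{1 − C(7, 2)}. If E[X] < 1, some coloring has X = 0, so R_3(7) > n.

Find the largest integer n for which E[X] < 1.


We need C(n, 7) · 3^{1 − 21} < 1, i.e. C(n, 7) < 3^{21 − 1} = 3486784401.
Check values of n near the boundary:
  n = 78: C(78, 7) = 2641902120; 2641902120 < 3486784401? YES
  n = 79: C(79, 7) = 2898753715; 2898753715 < 3486784401? YES
  n = 80: C(80, 7) = 3176716400; 3176716400 < 3486784401? YES
  n = 81: C(81, 7) = 3477216600; 3477216600 < 3486784401? YES
  n = 82: C(82, 7) = 3801756816; 3801756816 < 3486784401? NO
The largest n with C(n, 7) < 3486784401 is n = 81 (where E[X] = 42928600/43046721 ≈ 0.99726). Hence R_3(7) > 81, i.e. R_3(7) ≥ 82.

Largest n = 81; hence R_3(7) > 81.


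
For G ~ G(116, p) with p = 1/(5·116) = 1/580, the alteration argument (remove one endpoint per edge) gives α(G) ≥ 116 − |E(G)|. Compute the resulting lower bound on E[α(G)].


E[|E(G)|] = C(116, 2)·p = 6670 · (1/580) = 23/2.
E[α(G)] ≥ n − E[|E(G)|] = 116 − 23/2 = 209/2.
Numerically: ≈ 104.5000.
(This is only a lower bound; the true E[α(G)] may be larger.)

E[α(G)] ≥ 209/2 ≈ 104.5000.


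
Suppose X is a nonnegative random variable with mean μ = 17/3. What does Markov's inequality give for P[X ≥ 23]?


μ = E[X] = 17/3, a = 23.
Markov: P[X ≥ 23] ≤ μ/a = (17/3)/23 = 17/69.
Numerically: ≈ 0.2464.
(Since a = 23 > μ = 5.6667, the bound 17/69 is < 1 and informative.)

P[X ≥ 23] ≤ 17/69 ≈ 0.2464.


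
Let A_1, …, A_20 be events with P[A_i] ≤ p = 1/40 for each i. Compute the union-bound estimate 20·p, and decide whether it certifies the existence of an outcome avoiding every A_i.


Union bound: P[∪_{i=1}^{20} A_i] ≤ Σ_i P[A_i] ≤ 20·p = 20·(1/40) = 1/2.
Numerically: 1/2 ≈ 0.5000000.
Is 1/2 < 1? YES.
Since P[∪ A_i] ≤ 1/2 < 1, the complement has P[∩ A_i^c] ≥ 1 − 1/2 = 1/2 > 0, so some outcome avoids every A_i.

20·p = 1/2 ≈ 0.5000000; existence CERTIFIED by the union bound.


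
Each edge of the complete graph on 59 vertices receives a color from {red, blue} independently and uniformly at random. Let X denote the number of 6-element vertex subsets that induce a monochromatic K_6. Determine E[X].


Let X = Σ_S X_S over the C(59, 6) = 45057474 subsets S of size 6, where X_S = 1 if the K_6 on S is monochromatic.
For a fixed S, the K_6 on S has C(6, 2) = 15 edges. P[all 15 edges red] = (1/2)^15, and likewise for blue, so P[monochromatic] = 2·(1/2)^15 = 2^{1 − 15} = 1/16384.
By linearity of expectation: E[X] = C(59, 6) · 2^{1 − 15} = 45057474 · 1/16384 = 22528737/8192.
Numerically: E[X] ≈ 2750.08997.

E[X] = C(59,6)·2^(1−C(6,2)) = 22528737/8192 ≈ 2750.08997.


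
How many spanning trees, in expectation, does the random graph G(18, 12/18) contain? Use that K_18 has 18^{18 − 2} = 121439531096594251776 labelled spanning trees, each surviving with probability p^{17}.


K_18 has 18^{18 − 2} = 121439531096594251776 labelled spanning trees.
For each such spanning tree H, let X_H = 1 if all 17 edges of H are present in G. Then P[X_H = 1] = p^{17} = (2/3)^{17} = 131072/129140163.
By linearity of expectation: E[X] = Σ_H E[X_H] = 121439531096594251776 · p^{17} = 121439531096594251776 · 131072/129140163 = 123256172596690944.
Numerically: E[X] ≈ 1.233e+17.

E[X] = 121439531096594251776 · (2/3)^{17} = 123256172596690944 ≈ 1.233e+17.


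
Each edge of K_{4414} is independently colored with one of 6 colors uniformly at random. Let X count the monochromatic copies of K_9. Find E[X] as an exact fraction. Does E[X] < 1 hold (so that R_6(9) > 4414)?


E[X] = C(4414, 9) · 6^{1 − 36} = 1738535657024887384307025382 · 6^{−35} = 1738535657024887384307025382/1719070799748422591028658176.
As a reduced fraction: E[X] = 869267828512443692153512691/859535399874211295514329088 ≈ 1.011.
Is E[X] < 1? NO.
Since E[X] ≥ 1, the first-moment bound is inconclusive at n = 4414; it does NOT by itself certify R_6(9) > 4414.

E[X] = 869267828512443692153512691/859535399874211295514329088 ≈ 1.011; E[X] ≥ 1; first-moment method inconclusive here.


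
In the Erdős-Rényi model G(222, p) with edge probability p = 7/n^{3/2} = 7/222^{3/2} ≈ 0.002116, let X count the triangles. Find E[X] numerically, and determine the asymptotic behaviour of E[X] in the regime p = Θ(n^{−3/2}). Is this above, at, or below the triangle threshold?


Number of potential triangles: C(222, 3) = 1798940.
Each occurs with probability p³ ≈ (0.002116)³ ≈ 9.477761e-09.
By linearity: E[X] = C(222, 3)·p³ ≈ 1798940 · 9.477761e-09 ≈ 0.0170.
Since α = 3/2 > 1, p = c/n^{3/2} = o(1/n) is below the triangle threshold p ~ 1/n. Asymptotically E[X] ~ (c³/6)·n^{3(1−α)} = (7³/6)·n^{-1.5} → 0, so by Markov's inequality G has no triangles w.h.p.

E[X] ≈ 0.0170; in regime p = Θ(1/n^{3/2}) E[X] tends to 0 (below the triangle threshold p ~ 1/n).


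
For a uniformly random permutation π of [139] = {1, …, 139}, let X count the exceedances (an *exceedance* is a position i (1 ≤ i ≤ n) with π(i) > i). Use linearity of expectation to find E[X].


Write X = Σ_{i=1}^{139} X_i, where X_i = 1_{π(i) > i}.
For each fixed i, π(i) is uniform over {1, …, 139} (marginal of a uniform permutation), so P[π(i) > i] = (n − i)/n. Summing: Σ_{i=1}^{139} (n − i)/n = (0 + 1 + … + 138)/139 = 139(139 − 1)/(2·139) = (139 − 1)/2.
Hence E[X] = Σ_{i=1}^{139} (139 − i)/139 = 69 ≈ 69.000.

E[X] = 69 = 69.000.


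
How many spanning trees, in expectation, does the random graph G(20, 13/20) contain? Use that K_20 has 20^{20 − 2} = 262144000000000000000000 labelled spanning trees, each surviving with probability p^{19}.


K_20 has 20^{20 − 2} = 262144000000000000000000 labelled spanning trees.
For each such spanning tree H, let X_H = 1 if all 19 edges of H are present in G. Then P[X_H = 1] = p^{19} = (13/20)^{19} = 1461920290375446110677/5242880000000000000000000.
By linearity: E[X] = Σ_H E[X_H] = 262144000000000000000000 · p^{19} = 262144000000000000000000 · 1461920290375446110677/5242880000000000000000000 = 1461920290375446110677/20.
Numerically: E[X] ≈ 7.3096e+19.

E[X] = 262144000000000000000000 · (13/20)^{19} = 1461920290375446110677/20 ≈ 7.3096e+19.


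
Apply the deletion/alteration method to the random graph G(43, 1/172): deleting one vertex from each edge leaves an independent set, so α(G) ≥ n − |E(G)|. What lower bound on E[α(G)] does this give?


E[|E(G)|] = C(43, 2)·p = 903 · (1/172) = 21/4.
E[α(G)] ≥ n − E[|E(G)|] = 43 − 21/4 = 151/4.
Numerically: ≈ 37.750.
(This is only a lower bound; the true E[α(G)] may be larger.)

E[α(G)] ≥ 151/4 ≈ 37.750.


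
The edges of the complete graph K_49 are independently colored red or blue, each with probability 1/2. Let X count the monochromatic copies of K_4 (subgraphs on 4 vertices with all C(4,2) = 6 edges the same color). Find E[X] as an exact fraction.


Let X = Σ_S X_S over the C(49, 4) = 211876 subsets S of size 4, where X_S = 1 if the K_4 on S is monochromatic.
For a fixed S, the K_4 on S has C(4, 2) = 6 edges. P[all 6 edges red] = (1/2)^6, and likewise for blue, so P[monochromatic] = 2·(1/2)^6 = 2^{1 − 6} = 1/32.
By linearity: E[X] = C(49, 4) · 2^{1 − 6} = 211876 · 1/32 = 52969/8.
Numerically: E[X] ≈ 6621.12500.

E[X] = C(49,4)·2^(1−C(4,2)) = 52969/8 ≈ 6621.12500.


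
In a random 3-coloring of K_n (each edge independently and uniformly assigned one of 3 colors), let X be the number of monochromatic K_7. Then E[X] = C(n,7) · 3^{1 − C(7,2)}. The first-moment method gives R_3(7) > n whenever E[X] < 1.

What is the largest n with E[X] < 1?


We need C(n, 7) · 3^{1 − 21} < 1, i.e. C(n, 7) < 3^{21 − 1} = 3486784401.
Check values of n near the boundary:
  n = 76: C(76, 7) = 2186189400; 2186189400 < 3486784401? YES
  n = 77: C(77, 7) = 2404808340; 2404808340 < 3486784401? YES
  n = 78: C(78, 7) = 2641902120; 2641902120 < 3486784401? YES
  n = 79: C(79, 7) = 2898753715; 2898753715 < 3486784401? YES
  n = 80: C(80, 7) = 3176716400; 3176716400 < 3486784401? YES
  n = 81: C(81, 7) = 3477216600; 3477216600 < 3486784401? YES
  n = 82: C(82, 7) = 3801756816; 3801756816 < 3486784401? NO
  n = 83: C(83, 7) = 4151918628; 4151918628 < 3486784401? NO
  n = 84: C(84, 7) = 4529365776; 4529365776 < 3486784401? NO
The largest n with C(n, 7) < 3486784401 is n = 81 (where E[X] = 42928600/43046721 ≈ 0.99726). Hence R_3(7) > 81, i.e. R_3(7) ≥ 82.

Largest n = 81; hence R_3(7) > 81.


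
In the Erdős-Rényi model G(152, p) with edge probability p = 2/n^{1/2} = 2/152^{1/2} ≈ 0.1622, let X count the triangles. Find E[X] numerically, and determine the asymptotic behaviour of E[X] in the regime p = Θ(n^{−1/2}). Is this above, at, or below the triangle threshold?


Number of potential triangles: C(152, 3) = 573800.
Each occurs with probability p³ ≈ (0.1622)³ ≈ 4.268985e-03.
By linearity: E[X] = C(152, 3)·p³ ≈ 573800 · 4.268985e-03 ≈ 2449.5435.
Since α = 1/2 < 1, p = c/n^{1/2} ≫ 1/n is above the triangle threshold p ~ 1/n. Asymptotically E[X] ~ (c³/6)·n^{3(1−α)} = (2³/6)·n^{1.5} → ∞; triangles are abundant w.h.p.

E[X] ≈ 2449.5435; in regime p = Θ(1/n^{1/2}) E[X] diverges (above the triangle threshold p ~ 1/n).


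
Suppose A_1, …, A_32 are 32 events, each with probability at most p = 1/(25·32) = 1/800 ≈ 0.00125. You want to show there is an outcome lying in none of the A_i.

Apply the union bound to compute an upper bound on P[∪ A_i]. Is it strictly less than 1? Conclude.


Union bound: P[∪_{i=1}^{32} A_i] ≤ Σ_i P[A_i] ≤ 32·p = 32·(1/800) = 1/25.
Numerically: 1/25 ≈ 0.04000.
Is 1/25 < 1? YES.
Since P[∪ A_i] ≤ 1/25 < 1, the complement has P[∩ A_i^c] ≥ 1 − 1/25 = 24/25 > 0, so some outcome avoids every A_i.

32·p = 1/25 ≈ 0.04000; existence CERTIFIED by the union bound.


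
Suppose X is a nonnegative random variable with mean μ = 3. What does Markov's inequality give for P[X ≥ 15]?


μ = E[X] = 3, a = 15.
Markov: P[X ≥ 15] ≤ μ/a = (3)/15 = 1/5.
Numerically: ≈ 0.200.
(Since a = 15 > μ = 3.000, the bound 1/5 is < 1 and informative.)

P[X ≥ 15] ≤ 1/5 ≈ 0.200.


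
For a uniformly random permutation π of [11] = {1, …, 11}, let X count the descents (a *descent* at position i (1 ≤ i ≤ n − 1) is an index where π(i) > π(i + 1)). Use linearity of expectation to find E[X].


Write X = Σ X_I over i = 1, …, 10, with X_I the indicator of one descent.
There are 10 indicators.
For each fixed i, the pair (π(i), π(i+1)) is a uniformly random ordered pair of distinct values from {1, …, 11}; by symmetry P[π(i) > π(i+1)] = 1/2.
By linearity: E[X] = 10 · (1/2) = (11 − 1) · (1/2) = 5 ≈ 5.0000.

E[X] = 5 = 5.0000.


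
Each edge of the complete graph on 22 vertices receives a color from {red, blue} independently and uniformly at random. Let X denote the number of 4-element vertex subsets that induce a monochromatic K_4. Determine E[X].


Let X = Σ_S X_S over the C(22, 4) = 7315 subsets S of size 4, where X_S = 1 if the K_4 on S is monochromatic.
For a fixed S, the K_4 on S has C(4, 2) = 6 edges. P[all 6 edges red] = (1/2)^6, and likewise for blue, so P[monochromatic] = 2·(1/2)^6 = 2^{1 − 6} = 1/32.
Summing: E[X] = C(22, 4) · 2^{1 − 6} = 7315 · 1/32 = 7315/32.
Numerically: E[X] ≈ 228.594.

E[X] = C(22,4)·2^(1−C(4,2)) = 7315/32 ≈ 228.594.


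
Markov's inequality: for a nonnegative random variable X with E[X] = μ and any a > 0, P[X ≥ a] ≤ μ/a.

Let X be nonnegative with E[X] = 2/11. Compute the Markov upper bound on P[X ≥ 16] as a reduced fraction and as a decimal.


μ = E[X] = 2/11, a = 16.
Markov: P[X ≥ 16] ≤ μ/a = (2/11)/16 = 1/88.
Numerically: ≈ 0.01136.
(Since a = 16 > μ = 0.18182, the bound 1/88 is < 1 and informative.)

P[X ≥ 16] ≤ 1/88 ≈ 0.01136.


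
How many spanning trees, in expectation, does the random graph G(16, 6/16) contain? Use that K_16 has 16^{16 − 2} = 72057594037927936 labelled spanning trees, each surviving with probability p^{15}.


K_16 has 16^{16 − 2} = 72057594037927936 labelled spanning trees.
For each such spanning tree H, let X_H = 1 if all 15 edges of H are present in G. Then P[X_H = 1] = p^{15} = (3/8)^{15} = 14348907/35184372088832.
By linearity of expectation: E[X] = Σ_H E[X_H] = 72057594037927936 · p^{15} = 72057594037927936 · 14348907/35184372088832 = 29386561536.
Numerically: E[X] ≈ 2.939e+10.

E[X] = 72057594037927936 · (3/8)^{15} = 29386561536 ≈ 2.939e+10.


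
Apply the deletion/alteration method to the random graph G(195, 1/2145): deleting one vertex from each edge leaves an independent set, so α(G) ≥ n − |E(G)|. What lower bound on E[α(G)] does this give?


E[|E(G)|] = C(195, 2)·p = 18915 · (1/2145) = 97/11.
E[α(G)] ≥ n − E[|E(G)|] = 195 − 97/11 = 2048/11.
Numerically: ≈ 186.182.
(This is only a lower bound; the true E[α(G)] may be larger.)

E[α(G)] ≥ 2048/11 ≈ 186.182.


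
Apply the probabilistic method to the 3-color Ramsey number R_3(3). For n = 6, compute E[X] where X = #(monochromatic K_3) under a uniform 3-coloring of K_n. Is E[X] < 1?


E[X] = C(6, 3) · 3^{1 − 3} = 20 · 3^{−2} = 20/9.
As a reduced fraction: E[X] = 20/9 ≈ 2.2222.
Is E[X] < 1? NO.
Since E[X] ≥ 1, the first-moment bound is inconclusive at n = 6; it does NOT by itself certify R_3(3) > 6.

E[X] = 20/9 ≈ 2.2222; E[X] ≥ 1; first-moment method inconclusive here.


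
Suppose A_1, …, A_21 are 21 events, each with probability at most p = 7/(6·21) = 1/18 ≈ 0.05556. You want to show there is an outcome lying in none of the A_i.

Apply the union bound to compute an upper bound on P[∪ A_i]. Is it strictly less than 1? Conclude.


Union bound: P[∪_{i=1}^{21} A_i] ≤ Σ_i P[A_i] ≤ 21·p = 21·(1/18) = 7/6.
Numerically: 7/6 ≈ 1.16667.
Is 7/6 < 1? NO.
Since the bound 7/6 is ≥ 1, the union bound is uninformative here; it does NOT by itself certify existence.

21·p = 7/6 ≈ 1.16667; existence NOT certified by the union bound.


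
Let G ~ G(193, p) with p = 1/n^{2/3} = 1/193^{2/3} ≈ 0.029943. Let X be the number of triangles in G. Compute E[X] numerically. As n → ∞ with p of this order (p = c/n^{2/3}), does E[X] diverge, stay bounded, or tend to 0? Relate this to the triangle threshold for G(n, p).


Number of potential triangles: C(193, 3) = 1179616.
Each occurs with probability p³ ≈ (0.029943)³ ≈ 2.68463583e-05.
By linearity: E[X] = C(193, 3)·p³ ≈ 1179616 · 2.68463583e-05 ≈ 31.668394.
Since α = 2/3 < 1, p = c/n^{2/3} ≫ 1/n is above the triangle threshold p ~ 1/n. Asymptotically E[X] ~ (c³/6)·n^{3(1−α)} = (1³/6)·n^{1} → ∞; triangles are abundant w.h.p.

E[X] ≈ 31.668394; in regime p = Θ(1/n^{2/3}) E[X] diverges (above the triangle threshold p ~ 1/n).


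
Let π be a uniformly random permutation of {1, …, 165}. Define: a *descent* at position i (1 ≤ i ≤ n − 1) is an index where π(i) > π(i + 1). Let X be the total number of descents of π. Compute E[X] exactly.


Write X = Σ X_I over i = 1, …, 164, with X_I the indicator of one descent.
There are 164 indicators.
For each fixed i, the pair (π(i), π(i+1)) is a uniformly random ordered pair of distinct values from {1, …, 165}; by symmetry P[π(i) > π(i+1)] = 1/2.
By linearity: E[X] = 164 · (1/2) = (165 − 1) · (1/2) = 82 ≈ 82.000.

E[X] = 82 = 82.000.


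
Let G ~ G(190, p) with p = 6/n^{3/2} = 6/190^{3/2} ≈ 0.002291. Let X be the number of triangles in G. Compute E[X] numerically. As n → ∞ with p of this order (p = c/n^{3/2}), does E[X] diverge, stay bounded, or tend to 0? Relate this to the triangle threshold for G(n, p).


Number of potential triangles: C(190, 3) = 1125180.
Each occurs with probability p³ ≈ (0.002291)³ ≈ 1.2024376e-08.
By linearity: E[X] = C(190, 3)·p³ ≈ 1125180 · 1.2024376e-08 ≈ 0.01353.
Since α = 3/2 > 1, p = c/n^{3/2} = o(1/n) is below the triangle threshold p ~ 1/n. Asymptotically E[X] ~ (c³/6)·n^{3(1−α)} = (6³/6)·n^{-1.5} → 0, so by Markov's inequality G has no triangles w.h.p.

E[X] ≈ 0.01353; in regime p = Θ(1/n^{3/2}) E[X] tends to 0 (below the triangle threshold p ~ 1/n).


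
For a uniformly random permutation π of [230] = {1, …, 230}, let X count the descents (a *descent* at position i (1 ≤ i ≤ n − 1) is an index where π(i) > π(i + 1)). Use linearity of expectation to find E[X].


Write X = Σ X_I over i = 1, …, 229, with X_I the indicator of one descent.
There are 229 indicators.
For each fixed i, the pair (π(i), π(i+1)) is a uniformly random ordered pair of distinct values from {1, …, 230}; by symmetry P[π(i) > π(i+1)] = 1/2.
By linearity: E[X] = 229 · (1/2) = (230 − 1) · (1/2) = 229/2 ≈ 114.50000.

E[X] = 229/2 = 114.50000.


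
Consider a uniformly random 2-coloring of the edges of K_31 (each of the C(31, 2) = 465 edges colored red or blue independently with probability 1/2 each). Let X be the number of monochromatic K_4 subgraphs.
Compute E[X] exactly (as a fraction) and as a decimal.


Let X = Σ_S X_S over the C(31, 4) = 31465 subsets S of size 4, where X_S = 1 if the K_4 on S is monochromatic.
For a fixed S, the K_4 on S has C(4, 2) = 6 edges. P[all 6 edges red] = (1/2)^6, and likewise for blue, so P[monochromatic] = 2·(1/2)^6 = 2^{1 − 6} = 1/32.
By linearity of expectation: E[X] = C(31, 4) · 2^{1 − 6} = 31465 · 1/32 = 31465/32.
Numerically: E[X] ≈ 983.2812.

E[X] = C(31,4)·2^(1−C(4,2)) = 31465/32 ≈ 983.2812.


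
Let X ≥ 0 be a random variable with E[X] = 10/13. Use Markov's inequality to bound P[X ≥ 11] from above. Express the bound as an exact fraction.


μ = E[X] = 10/13, a = 11.
Markov: P[X ≥ 11] ≤ μ/a = (10/13)/11 = 10/143.
Numerically: ≈ 0.06993.
(Since a = 11 > μ = 0.76923, the bound 10/143 is < 1 and informative.)

P[X ≥ 11] ≤ 10/143 ≈ 0.06993.


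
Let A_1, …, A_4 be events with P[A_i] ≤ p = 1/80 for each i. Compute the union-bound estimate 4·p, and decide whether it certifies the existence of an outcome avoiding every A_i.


Union bound: P[∪_{i=1}^{4} A_i] ≤ Σ_i P[A_i] ≤ 4·p = 4·(1/80) = 1/20.
Numerically: 1/20 ≈ 0.0500000.
Is 1/20 < 1? YES.
Since P[∪ A_i] ≤ 1/20 < 1, the complement has P[∩ A_i^c] ≥ 1 − 1/20 = 19/20 > 0, so some outcome avoids every A_i.

4·p = 1/20 ≈ 0.0500000; existence CERTIFIED by the union bound.


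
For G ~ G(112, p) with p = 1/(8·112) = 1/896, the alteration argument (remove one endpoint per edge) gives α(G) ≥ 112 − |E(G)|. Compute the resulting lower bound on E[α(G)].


E[|E(G)|] = C(112, 2)·p = 6216 · (1/896) = 111/16.
E[α(G)] ≥ n − E[|E(G)|] = 112 − 111/16 = 1681/16.
Numerically: ≈ 105.06250.
(This is only a lower bound; the true E[α(G)] may be larger.)

E[α(G)] ≥ 1681/16 ≈ 105.06250.


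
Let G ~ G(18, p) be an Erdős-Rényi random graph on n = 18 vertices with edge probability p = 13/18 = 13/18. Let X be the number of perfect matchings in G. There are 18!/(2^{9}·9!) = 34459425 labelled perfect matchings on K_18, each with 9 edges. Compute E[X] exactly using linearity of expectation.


K_18 has 18!/(2^{9}·9!) = 34459425 labelled perfect matchings.
For each such perfect matching H, let X_H = 1 if all 9 edges of H are present in G. Then P[X_H = 1] = p^{9} = (13/18)^{9} = 10604499373/198359290368.
Summing the indicators: E[X] = Σ_H E[X_H] = 34459425 · p^{9} = 34459425 · 10604499373/198359290368 = 4511419145758525/2448880128.
Numerically: E[X] ≈ 1.84224e+06.

E[X] = 34459425 · (13/18)^{9} = 4511419145758525/2448880128 ≈ 1.84224e+06.


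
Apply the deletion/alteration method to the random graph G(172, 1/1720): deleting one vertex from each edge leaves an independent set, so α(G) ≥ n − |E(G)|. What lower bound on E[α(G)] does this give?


E[|E(G)|] = C(172, 2)·p = 14706 · (1/1720) = 171/20.
E[α(G)] ≥ n − E[|E(G)|] = 172 − 171/20 = 3269/20.
Numerically: ≈ 163.4500.
(This is only a lower bound; the true E[α(G)] may be larger.)

E[α(G)] ≥ 3269/20 ≈ 163.4500.


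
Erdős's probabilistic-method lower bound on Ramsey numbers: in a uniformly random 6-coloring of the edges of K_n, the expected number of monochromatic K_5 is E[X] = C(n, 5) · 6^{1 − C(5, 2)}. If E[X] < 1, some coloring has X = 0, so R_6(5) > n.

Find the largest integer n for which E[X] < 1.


We need C(n, 5) · 6^{1 − 10} < 1, i.e. C(n, 5) < 6^{10 − 1} = 10077696.
Check values of n near the boundary:
  n = 64: C(64, 5) = 7624512; 7624512 < 10077696? YES
  n = 65: C(65, 5) = 8259888; 8259888 < 10077696? YES
  n = 66: C(66, 5) = 8936928; 8936928 < 10077696? YES
  n = 67: C(67, 5) = 9657648; 9657648 < 10077696? YES
  n = 68: C(68, 5) = 10424128; 10424128 < 10077696? NO
The largest n with C(n, 5) < 10077696 is n = 67 (where E[X] = 67067/69984 ≈ 0.9583190). Hence R_6(5) > 67, i.e. R_6(5) ≥ 68.

Largest n = 67; hence R_6(5) > 67.


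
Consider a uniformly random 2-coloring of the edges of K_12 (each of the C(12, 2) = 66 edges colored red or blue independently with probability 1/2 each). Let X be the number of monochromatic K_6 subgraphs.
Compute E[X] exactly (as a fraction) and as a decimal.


Let X = Σ_S X_S over the C(12, 6) = 924 subsets S of size 6, where X_S = 1 if the K_6 on S is monochromatic.
For a fixed S, the K_6 on S has C(6, 2) = 15 edges. P[all 15 edges red] = (1/2)^15, and likewise for blue, so P[monochromatic] = 2·(1/2)^15 = 2^{1 − 15} = 1/16384.
By linearity: E[X] = C(12, 6) · 2^{1 − 15} = 924 · 1/16384 = 231/4096.
Numerically: E[X] ≈ 0.0564.

E[X] = C(12,6)·2^(1−C(6,2)) = 231/4096 ≈ 0.0564.


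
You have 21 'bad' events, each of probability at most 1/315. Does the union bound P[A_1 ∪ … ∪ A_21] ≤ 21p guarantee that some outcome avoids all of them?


Union bound: P[∪_{i=1}^{21} A_i] ≤ Σ_i P[A_i] ≤ 21·p = 21·(1/315) = 1/15.
Numerically: 1/15 ≈ 0.066667.
Is 1/15 < 1? YES.
Since P[∪ A_i] ≤ 1/15 < 1, the complement has P[∩ A_i^c] ≥ 1 − 1/15 = 14/15 > 0, so some outcome avoids every A_i.

21·p = 1/15 ≈ 0.066667; existence CERTIFIED by the union bound.


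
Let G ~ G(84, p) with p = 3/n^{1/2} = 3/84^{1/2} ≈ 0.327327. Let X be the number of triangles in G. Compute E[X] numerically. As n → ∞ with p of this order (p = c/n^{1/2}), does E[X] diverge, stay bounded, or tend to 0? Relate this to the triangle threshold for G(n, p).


Number of potential triangles: C(84, 3) = 95284.
Each occurs with probability p³ ≈ (0.327327)³ ≈ 3.50707324e-02.
By linearity: E[X] = C(84, 3)·p³ ≈ 95284 · 3.50707324e-02 ≈ 3341.679662.
Since α = 1/2 < 1, p = c/n^{1/2} ≫ 1/n is above the triangle threshold p ~ 1/n. Asymptotically E[X] ~ (c³/6)·n^{3(1−α)} = (3³/6)·n^{1.5} → ∞; triangles are abundant w.h.p.

E[X] ≈ 3341.679662; in regime p = Θ(1/n^{1/2}) E[X] diverges (above the triangle threshold p ~ 1/n).


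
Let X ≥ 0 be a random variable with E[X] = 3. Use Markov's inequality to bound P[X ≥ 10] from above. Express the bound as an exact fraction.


μ = E[X] = 3, a = 10.
Markov: P[X ≥ 10] ≤ μ/a = (3)/10 = 3/10.
Numerically: ≈ 0.30000.
(Since a = 10 > μ = 3.00000, the bound 3/10 is < 1 and informative.)

P[X ≥ 10] ≤ 3/10 ≈ 0.30000.


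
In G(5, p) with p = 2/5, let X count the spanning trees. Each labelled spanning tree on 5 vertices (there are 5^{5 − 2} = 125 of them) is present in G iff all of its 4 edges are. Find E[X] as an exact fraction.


K_5 has 5^{5 − 2} = 125 labelled spanning trees.
For each such spanning tree H, let X_H = 1 if all 4 edges of H are present in G. Then P[X_H = 1] = p^{4} = (2/5)^{4} = 16/625.
By linearity: E[X] = Σ_H E[X_H] = 125 · p^{4} = 125 · 16/625 = 16/5.
Numerically: E[X] ≈ 3.2.

E[X] = 125 · (2/5)^{4} = 16/5 ≈ 3.2.


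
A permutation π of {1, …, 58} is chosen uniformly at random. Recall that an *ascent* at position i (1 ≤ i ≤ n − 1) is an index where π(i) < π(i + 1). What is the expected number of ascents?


Write X = Σ X_I over i = 1, …, 57, with X_I the indicator of one ascent.
There are 57 indicators.
For each fixed i, the pair (π(i), π(i+1)) is a uniformly random ordered pair of distinct values from {1, …, 58}; by symmetry P[π(i) < π(i+1)] = 1/2.
By linearity: E[X] = 57 · (1/2) = (58 − 1) · (1/2) = 57/2 ≈ 28.50000.

E[X] = 57/2 = 28.50000.


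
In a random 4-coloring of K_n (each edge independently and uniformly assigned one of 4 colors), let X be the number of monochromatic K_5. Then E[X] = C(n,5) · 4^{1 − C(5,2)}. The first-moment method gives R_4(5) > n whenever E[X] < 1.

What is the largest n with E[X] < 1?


We need C(n, 5) · 4^{1 − 10} < 1, i.e. C(n, 5) < 4^{10 − 1} = 262144.
Check values of n near the boundary:
  n = 30: C(30, 5) = 142506; 142506 < 262144? YES
  n = 31: C(31, 5) = 169911; 169911 < 262144? YES
  n = 32: C(32, 5) = 201376; 201376 < 262144? YES
  n = 33: C(33, 5) = 237336; 237336 < 262144? YES
  n = 34: C(34, 5) = 278256; 278256 < 262144? NO
  n = 35: C(35, 5) = 324632; 324632 < 262144? NO
  n = 36: C(36, 5) = 376992; 376992 < 262144? NO
The largest n with C(n, 5) < 262144 is n = 33 (where E[X] = 29667/32768 ≈ 0.90536). Hence R_4(5) > 33, i.e. R_4(5) ≥ 34.

Largest n = 33; hence R_4(5) > 33.


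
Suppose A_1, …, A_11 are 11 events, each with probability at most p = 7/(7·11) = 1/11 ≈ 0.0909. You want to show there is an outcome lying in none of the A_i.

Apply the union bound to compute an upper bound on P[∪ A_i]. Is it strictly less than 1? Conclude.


Union bound: P[∪_{i=1}^{11} A_i] ≤ Σ_i P[A_i] ≤ 11·p = 11·(1/11) = 1.
Numerically: 1 ≈ 1.0000.
Is 1 < 1? NO.
Since the bound 1 is ≥ 1, the union bound is uninformative here; it does NOT by itself certify existence.

11·p = 1 ≈ 1.0000; existence NOT certified by the union bound.


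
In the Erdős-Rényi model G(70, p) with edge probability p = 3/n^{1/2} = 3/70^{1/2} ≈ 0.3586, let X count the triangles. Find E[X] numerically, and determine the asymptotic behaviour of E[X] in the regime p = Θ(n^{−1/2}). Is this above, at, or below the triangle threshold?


Number of potential triangles: C(70, 3) = 54740.
Each occurs with probability p³ ≈ (0.3586)³ ≈ 4.610167e-02.
By linearity: E[X] = C(70, 3)·p³ ≈ 54740 · 4.610167e-02 ≈ 2523.6057.
Since α = 1/2 < 1, p = c/n^{1/2} ≫ 1/n is above the triangle threshold p ~ 1/n. Asymptotically E[X] ~ (c³/6)·n^{3(1−α)} = (3³/6)·n^{1.5} → ∞; triangles are abundant w.h.p.

E[X] ≈ 2523.6057; in regime p = Θ(1/n^{1/2}) E[X] diverges (above the triangle threshold p ~ 1/n).


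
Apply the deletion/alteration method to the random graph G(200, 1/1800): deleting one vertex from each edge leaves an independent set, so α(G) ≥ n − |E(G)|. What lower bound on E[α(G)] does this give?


E[|E(G)|] = C(200, 2)·p = 19900 · (1/1800) = 199/18.
E[α(G)] ≥ n − E[|E(G)|] = 200 − 199/18 = 3401/18.
Numerically: ≈ 188.9444.
(This is only a lower bound; the true E[α(G)] may be larger.)

E[α(G)] ≥ 3401/18 ≈ 188.9444.


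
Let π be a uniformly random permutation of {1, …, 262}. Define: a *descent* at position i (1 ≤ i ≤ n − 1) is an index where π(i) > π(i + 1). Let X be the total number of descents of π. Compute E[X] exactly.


Write X = Σ X_I over i = 1, …, 261, with X_I the indicator of one descent.
There are 261 indicators.
For each fixed i, the pair (π(i), π(i+1)) is a uniformly random ordered pair of distinct values from {1, …, 262}; by symmetry P[π(i) > π(i+1)] = 1/2.
By linearity: E[X] = 261 · (1/2) = (262 − 1) · (1/2) = 261/2 ≈ 130.500.

E[X] = 261/2 = 130.500.


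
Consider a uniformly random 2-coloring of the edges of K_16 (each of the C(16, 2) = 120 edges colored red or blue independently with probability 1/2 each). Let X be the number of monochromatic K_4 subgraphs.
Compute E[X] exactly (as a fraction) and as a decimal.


Let X = Σ_S X_S over the C(16, 4) = 1820 subsets S of size 4, where X_S = 1 if the K_4 on S is monochromatic.
For a fixed S, the K_4 on S has C(4, 2) = 6 edges. P[all 6 edges red] = (1/2)^6, and likewise for blue, so P[monochromatic] = 2·(1/2)^6 = 2^{1 − 6} = 1/32.
Summing: E[X] = C(16, 4) · 2^{1 − 6} = 1820 · 1/32 = 455/8.
Numerically: E[X] ≈ 56.8750.

E[X] = C(16,4)·2^(1−C(4,2)) = 455/8 ≈ 56.8750.


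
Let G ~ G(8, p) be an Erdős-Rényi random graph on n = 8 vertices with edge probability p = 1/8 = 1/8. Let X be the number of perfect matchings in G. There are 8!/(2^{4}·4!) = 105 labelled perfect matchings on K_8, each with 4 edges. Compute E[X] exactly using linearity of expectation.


K_8 has 8!/(2^{4}·4!) = 105 labelled perfect matchings.
For each such perfect matching H, let X_H = 1 if all 4 edges of H are present in G. Then P[X_H = 1] = p^{4} = (1/8)^{4} = 1/4096.
By linearity: E[X] = Σ_H E[X_H] = 105 · p^{4} = 105 · 1/4096 = 105/4096.
Numerically: E[X] ≈ 0.0256.

E[X] = 105 · (1/8)^{4} = 105/4096 ≈ 0.0256.


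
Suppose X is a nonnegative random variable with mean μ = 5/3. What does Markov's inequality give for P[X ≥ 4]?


μ = E[X] = 5/3, a = 4.
Markov: P[X ≥ 4] ≤ μ/a = (5/3)/4 = 5/12.
Numerically: ≈ 0.416667.
(Since a = 4 > μ = 1.666667, the bound 5/12 is < 1 and informative.)

P[X ≥ 4] ≤ 5/12 ≈ 0.416667.


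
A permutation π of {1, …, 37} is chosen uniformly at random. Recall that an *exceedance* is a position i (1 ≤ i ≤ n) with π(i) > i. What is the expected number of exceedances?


Write X = Σ_{i=1}^{37} X_i, where X_i = 1_{π(i) > i}.
For each fixed i, π(i) is uniform over {1, …, 37} (marginal of a uniform permutation), so P[π(i) > i] = (n − i)/n. Summing: Σ_{i=1}^{37} (n − i)/n = (0 + 1 + … + 36)/37 = 37(37 − 1)/(2·37) = (37 − 1)/2.
Hence E[X] = Σ_{i=1}^{37} (37 − i)/37 = 18 ≈ 18.0000.

E[X] = 18 = 18.0000.


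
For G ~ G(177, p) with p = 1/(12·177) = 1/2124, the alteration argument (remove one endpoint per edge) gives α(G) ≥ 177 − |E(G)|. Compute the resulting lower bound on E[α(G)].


E[|E(G)|] = C(177, 2)·p = 15576 · (1/2124) = 22/3.
E[α(G)] ≥ n − E[|E(G)|] = 177 − 22/3 = 509/3.
Numerically: ≈ 169.6667.
(This is only a lower bound; the true E[α(G)] may be larger.)

E[α(G)] ≥ 509/3 ≈ 169.6667.


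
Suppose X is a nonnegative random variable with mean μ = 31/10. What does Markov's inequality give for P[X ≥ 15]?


μ = E[X] = 31/10, a = 15.
Markov: P[X ≥ 15] ≤ μ/a = (31/10)/15 = 31/150.
Numerically: ≈ 0.20667.
(Since a = 15 > μ = 3.10000, the bound 31/150 is < 1 and informative.)

P[X ≥ 15] ≤ 31/150 ≈ 0.20667.


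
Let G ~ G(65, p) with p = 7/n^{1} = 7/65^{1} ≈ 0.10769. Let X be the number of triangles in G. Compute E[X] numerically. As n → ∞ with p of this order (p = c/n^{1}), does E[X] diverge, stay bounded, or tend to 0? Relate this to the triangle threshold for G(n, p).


Number of potential triangles: C(65, 3) = 43680.
Each occurs with probability p³ ≈ (0.10769)³ ≈ 1.2489759e-03.
By linearity: E[X] = C(65, 3)·p³ ≈ 43680 · 1.2489759e-03 ≈ 54.55527.
Here α = 1, so p = 7/n is exactly at the triangle threshold p ~ 1/n. Asymptotically E[X] → c³/6 = 7³/6 = 343/6 ≈ 57.16667, a bounded constant. In this regime the triangle count is asymptotically Poisson(c³/6).

E[X] ≈ 54.55527; in regime p = Θ(1/n^{1}) E[X] stays bounded (at the triangle threshold p ~ 1/n).


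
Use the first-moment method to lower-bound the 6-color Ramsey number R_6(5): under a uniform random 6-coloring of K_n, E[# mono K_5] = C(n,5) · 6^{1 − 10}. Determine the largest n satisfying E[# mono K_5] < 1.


We need C(n, 5) · 6^{1 − 10} < 1, i.e. C(n, 5) < 6^{10 − 1} = 10077696.
Check values of n near the boundary:
  n = 63: C(63, 5) = 7028847; 7028847 < 10077696? YES
  n = 64: C(64, 5) = 7624512; 7624512 < 10077696? YES
  n = 65: C(65, 5) = 8259888; 8259888 < 10077696? YES
  n = 66: C(66, 5) = 8936928; 8936928 < 10077696? YES
  n = 67: C(67, 5) = 9657648; 9657648 < 10077696? YES
  n = 68: C(68, 5) = 10424128; 10424128 < 10077696? NO
  n = 69: C(69, 5) = 11238513; 11238513 < 10077696? NO
  n = 70: C(70, 5) = 12103014; 12103014 < 10077696? NO
The largest n with C(n, 5) < 10077696 is n = 67 (where E[X] = 67067/69984 ≈ 0.958). Hence R_6(5) > 67, i.e. R_6(5) ≥ 68.

Largest n = 67; hence R_6(5) > 67.
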